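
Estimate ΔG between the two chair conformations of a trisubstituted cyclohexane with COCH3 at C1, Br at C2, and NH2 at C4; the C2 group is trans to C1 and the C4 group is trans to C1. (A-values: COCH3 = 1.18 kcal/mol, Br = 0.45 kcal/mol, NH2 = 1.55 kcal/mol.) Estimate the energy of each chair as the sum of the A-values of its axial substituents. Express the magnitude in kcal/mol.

Chair I (acetyl axial, bromo axial, amino axial): E = 3.18 kcal/mol.
Chair II (acetyl equatorial, bromo equatorial, amino equatorial): E = 0.00 kcal/mol.
ΔE = 3.18 − 0.00 = 3.18 kcal/mol; chair II is more stable.

3.18 kcal/mol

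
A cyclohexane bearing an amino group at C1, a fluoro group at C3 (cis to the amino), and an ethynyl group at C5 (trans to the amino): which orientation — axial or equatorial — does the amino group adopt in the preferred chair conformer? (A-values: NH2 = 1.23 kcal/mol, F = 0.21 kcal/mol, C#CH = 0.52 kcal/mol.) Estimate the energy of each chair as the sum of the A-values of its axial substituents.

equatorial

Chair I (amino axial, fluoro axial, ethynyl equatorial): E = 1.44 kcal/mol.
Chair II (amino equatorial, fluoro equatorial, ethynyl axial): E = 0.52 kcal/mol.
Chair II is the more stable (lower-energy) conformer, and in that chair the amino group is equatorial.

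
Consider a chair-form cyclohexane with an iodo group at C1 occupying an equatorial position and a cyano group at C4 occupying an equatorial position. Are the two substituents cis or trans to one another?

C1 and C4 have opposite parity, so their axial bonds point in opposite directions.
With opposite-parity carbons, two substituents on the same face are one axial and one equatorial; opposite faces give both axial or both equatorial.
Here the groups are equatorial/equatorial → opposite face → trans.

trans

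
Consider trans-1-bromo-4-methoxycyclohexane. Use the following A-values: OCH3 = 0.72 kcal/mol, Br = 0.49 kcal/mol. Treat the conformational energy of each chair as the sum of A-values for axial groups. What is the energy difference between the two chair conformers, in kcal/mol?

1.21 kcal/mol

C1 and C4 have opposite parity, so for the trans isomer the two substituents are e,e in one chair and a,a in the other.
Chair I (methoxy axial, bromo axial): E = 1.21 kcal/mol.
Chair II (methoxy equatorial, bromo equatorial): E = 0.00 kcal/mol.
ΔE = 1.21 − 0.00 = 1.21 kcal/mol; chair II is more stable.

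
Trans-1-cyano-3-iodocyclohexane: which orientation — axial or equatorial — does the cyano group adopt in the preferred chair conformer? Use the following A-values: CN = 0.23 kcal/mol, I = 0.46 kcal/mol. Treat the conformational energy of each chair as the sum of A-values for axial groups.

axial

C1 and C3 have the same parity, so for the trans isomer the two substituents are one axial and one equatorial in each chair.
Chair I (cyano axial, iodo equatorial): E = 0.23 kcal/mol.
Chair II (cyano equatorial, iodo axial): E = 0.46 kcal/mol.
Chair I is the more stable (lower-energy) conformer, and in that chair the cyano group is axial.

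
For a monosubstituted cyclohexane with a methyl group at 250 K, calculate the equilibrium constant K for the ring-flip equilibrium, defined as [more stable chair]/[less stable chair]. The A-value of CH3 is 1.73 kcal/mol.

K ≈ 32.5

One chair has the methyl group axial (E = 1.73 kcal/mol) and the other has it equatorial (E = 0).
ΔG = 1.73 kcal/mol between the two chairs.
K = exp(ΔG/RT) with R = 1.987×10⁻³ kcal mol⁻¹ K⁻¹ and T = 250 K gives K ≈ 32.5.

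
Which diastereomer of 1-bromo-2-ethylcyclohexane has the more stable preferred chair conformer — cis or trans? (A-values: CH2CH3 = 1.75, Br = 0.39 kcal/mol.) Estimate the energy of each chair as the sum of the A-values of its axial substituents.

At 1,2 positions (parity opposite): cis → (a,e or e,a); trans → (e,e or a,a).
Best chair for cis: E = 0.39 kcal/mol; best chair for trans: E = 0.00 kcal/mol.
The trans isomer is lower by 0.39 kcal/mol.

trans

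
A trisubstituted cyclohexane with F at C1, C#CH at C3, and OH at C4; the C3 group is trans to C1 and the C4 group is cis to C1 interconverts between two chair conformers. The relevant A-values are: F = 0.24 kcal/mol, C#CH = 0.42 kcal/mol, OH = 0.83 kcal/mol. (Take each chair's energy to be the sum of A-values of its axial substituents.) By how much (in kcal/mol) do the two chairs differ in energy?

Chair I (fluoro axial, ethynyl equatorial, hydroxyl equatorial): E = 0.24 kcal/mol.
Chair II (fluoro equatorial, ethynyl axial, hydroxyl axial): E = 1.25 kcal/mol.
ΔE = 1.25 − 0.24 = 1.01 kcal/mol; chair I is more stable.

1.01 kcal/mol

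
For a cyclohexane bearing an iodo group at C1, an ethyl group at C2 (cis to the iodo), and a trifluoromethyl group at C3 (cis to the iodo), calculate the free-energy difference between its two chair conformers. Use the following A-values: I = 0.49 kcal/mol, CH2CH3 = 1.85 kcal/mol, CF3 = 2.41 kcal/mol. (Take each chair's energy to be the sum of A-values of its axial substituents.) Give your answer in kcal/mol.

Chair I (iodo axial, ethyl equatorial, trifluoromethyl axial): E = 2.90 kcal/mol.
Chair II (iodo equatorial, ethyl axial, trifluoromethyl equatorial): E = 1.85 kcal/mol.
ΔE = 2.90 − 1.85 = 1.05 kcal/mol; chair II is more stable.

1.05 kcal/mol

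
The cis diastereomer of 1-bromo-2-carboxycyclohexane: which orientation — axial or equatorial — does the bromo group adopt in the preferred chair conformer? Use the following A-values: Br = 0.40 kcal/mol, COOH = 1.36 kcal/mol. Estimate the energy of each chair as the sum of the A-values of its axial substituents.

C1 and C2 have opposite parity, so for the cis isomer the two substituents are one axial and one equatorial in each chair.
Chair I (bromo axial, carboxyl equatorial): E = 0.40 kcal/mol.
Chair II (bromo equatorial, carboxyl axial): E = 1.36 kcal/mol.
Chair I is the more stable (lower-energy) conformer, and in that chair the bromo group is axial.

axial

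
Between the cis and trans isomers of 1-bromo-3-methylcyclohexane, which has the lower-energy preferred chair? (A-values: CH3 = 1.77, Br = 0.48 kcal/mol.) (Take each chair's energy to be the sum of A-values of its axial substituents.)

At 1,3 positions (parity same): cis → (e,e or a,a); trans → (a,e or e,a).
Best chair for cis: E = 0.00 kcal/mol; best chair for trans: E = 0.48 kcal/mol.
The cis isomer is lower by 0.48 kcal/mol.

cis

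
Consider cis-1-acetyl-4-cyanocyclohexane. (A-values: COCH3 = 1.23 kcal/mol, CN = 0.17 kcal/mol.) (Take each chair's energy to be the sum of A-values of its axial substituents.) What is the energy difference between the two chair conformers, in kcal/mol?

1.06 kcal/mol

C1 and C4 have opposite parity, so for the cis isomer the two substituents are one axial and one equatorial in each chair.
Chair I (acetyl axial, cyano equatorial): E = 1.23 kcal/mol.
Chair II (acetyl equatorial, cyano axial): E = 0.17 kcal/mol.
ΔE = 1.23 − 0.17 = 1.06 kcal/mol; chair II is more stable.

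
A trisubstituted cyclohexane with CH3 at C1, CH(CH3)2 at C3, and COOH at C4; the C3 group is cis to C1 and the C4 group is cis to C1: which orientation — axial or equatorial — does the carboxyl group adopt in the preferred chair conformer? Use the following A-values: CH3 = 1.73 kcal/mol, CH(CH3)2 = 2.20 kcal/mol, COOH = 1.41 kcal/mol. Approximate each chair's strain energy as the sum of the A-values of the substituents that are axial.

axial

Chair I (methyl axial, isopropyl axial, carboxyl equatorial): E = 3.93 kcal/mol.
Chair II (methyl equatorial, isopropyl equatorial, carboxyl axial): E = 1.41 kcal/mol.
Chair II is the more stable (lower-energy) conformer, and in that chair the carboxyl group is axial.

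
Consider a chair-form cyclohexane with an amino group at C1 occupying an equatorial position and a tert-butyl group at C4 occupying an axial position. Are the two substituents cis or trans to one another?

cis

C1 and C4 have opposite parity, so their axial bonds point in opposite directions.
With opposite-parity carbons, two substituents on the same face are one axial and one equatorial; opposite faces give both axial or both equatorial.
Here the groups are equatorial/axial → same face → cis.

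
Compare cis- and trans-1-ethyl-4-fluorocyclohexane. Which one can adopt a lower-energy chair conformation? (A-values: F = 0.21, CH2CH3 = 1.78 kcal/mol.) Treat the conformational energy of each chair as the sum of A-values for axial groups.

At 1,4 positions (parity opposite): cis → (a,e or e,a); trans → (e,e or a,a).
Best chair for cis: E = 0.21 kcal/mol; best chair for trans: E = 0.00 kcal/mol.
The trans isomer is lower by 0.21 kcal/mol.

trans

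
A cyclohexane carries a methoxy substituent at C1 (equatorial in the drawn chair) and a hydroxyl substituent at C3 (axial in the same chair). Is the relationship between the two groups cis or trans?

trans

C1 and C3 have the same parity, so their axial bonds point in the same direction.
With same-parity carbons, two substituents on the same face are both axial or both equatorial; opposite faces give one of each.
Here the groups are equatorial/axial → opposite face → trans.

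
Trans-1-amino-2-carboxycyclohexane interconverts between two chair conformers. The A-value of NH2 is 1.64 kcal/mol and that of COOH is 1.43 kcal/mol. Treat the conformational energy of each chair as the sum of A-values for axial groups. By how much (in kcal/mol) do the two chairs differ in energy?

C1 and C2 have opposite parity, so for the trans isomer the two substituents are e,e in one chair and a,a in the other.
Chair I (amino axial, carboxyl axial): E = 3.07 kcal/mol.
Chair II (amino equatorial, carboxyl equatorial): E = 0.00 kcal/mol.
ΔE = 3.07 − 0.00 = 3.07 kcal/mol; chair II is more stable.

3.07 kcal/mol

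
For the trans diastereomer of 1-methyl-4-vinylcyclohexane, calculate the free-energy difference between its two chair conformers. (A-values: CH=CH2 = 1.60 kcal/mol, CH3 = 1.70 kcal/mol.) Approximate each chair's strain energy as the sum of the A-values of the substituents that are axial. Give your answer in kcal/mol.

C1 and C4 have opposite parity, so for the trans isomer the two substituents are e,e in one chair and a,a in the other.
Chair I (vinyl axial, methyl axial): E = 3.30 kcal/mol.
Chair II (vinyl equatorial, methyl equatorial): E = 0.00 kcal/mol.
ΔE = 3.30 − 0.00 = 3.30 kcal/mol; chair II is more stable.

3.30 kcal/mol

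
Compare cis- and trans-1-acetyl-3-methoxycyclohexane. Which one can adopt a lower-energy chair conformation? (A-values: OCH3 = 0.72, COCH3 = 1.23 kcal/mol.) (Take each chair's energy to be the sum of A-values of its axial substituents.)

At 1,3 positions (parity same): cis → (e,e or a,a); trans → (a,e or e,a).
Best chair for cis: E = 0.00 kcal/mol; best chair for trans: E = 0.72 kcal/mol.
The cis isomer is lower by 0.72 kcal/mol.

cis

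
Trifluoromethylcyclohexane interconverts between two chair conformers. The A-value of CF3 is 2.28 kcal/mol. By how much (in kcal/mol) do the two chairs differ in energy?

2.28 kcal/mol

A monosubstituted cyclohexane has one chair with the trifluoromethyl group axial (E = A = 2.28 kcal/mol) and one with it equatorial (E = 0).
ΔE = 2.28 − 0 = 2.28 kcal/mol.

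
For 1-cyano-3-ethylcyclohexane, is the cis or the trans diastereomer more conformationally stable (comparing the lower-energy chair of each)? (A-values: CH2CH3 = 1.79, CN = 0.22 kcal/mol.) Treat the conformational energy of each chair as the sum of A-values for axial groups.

cis

At 1,3 positions (parity same): cis → (e,e or a,a); trans → (a,e or e,a).
Best chair for cis: E = 0.00 kcal/mol; best chair for trans: E = 0.22 kcal/mol.
The cis isomer is lower by 0.22 kcal/mol.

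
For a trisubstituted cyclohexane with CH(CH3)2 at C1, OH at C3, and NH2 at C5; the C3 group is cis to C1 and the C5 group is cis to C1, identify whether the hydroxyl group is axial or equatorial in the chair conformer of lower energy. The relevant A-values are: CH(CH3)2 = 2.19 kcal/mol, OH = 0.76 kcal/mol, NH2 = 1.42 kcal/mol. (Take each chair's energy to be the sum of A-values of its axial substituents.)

Chair I (isopropyl axial, hydroxyl axial, amino axial): E = 4.37 kcal/mol.
Chair II (isopropyl equatorial, hydroxyl equatorial, amino equatorial): E = 0.00 kcal/mol.
Chair II is the more stable (lower-energy) conformer, and in that chair the hydroxyl group is equatorial.

equatorial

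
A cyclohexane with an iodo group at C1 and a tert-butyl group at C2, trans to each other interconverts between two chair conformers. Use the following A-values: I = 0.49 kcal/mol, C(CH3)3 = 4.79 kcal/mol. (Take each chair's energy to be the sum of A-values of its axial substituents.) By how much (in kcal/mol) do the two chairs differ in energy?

C1 and C2 have opposite parity, so for the trans isomer the two substituents are e,e in one chair and a,a in the other.
Chair I (iodo axial, tert-butyl axial): E = 5.28 kcal/mol.
Chair II (iodo equatorial, tert-butyl equatorial): E = 0.00 kcal/mol.
ΔE = 5.28 − 0.00 = 5.28 kcal/mol; chair II is more stable.

5.28 kcal/mol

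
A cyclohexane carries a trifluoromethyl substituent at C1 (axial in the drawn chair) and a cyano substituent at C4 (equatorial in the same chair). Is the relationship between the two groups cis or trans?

cis

C1 and C4 have opposite parity, so their axial bonds point in opposite directions.
With opposite-parity carbons, two substituents on the same face are one axial and one equatorial; opposite faces give both axial or both equatorial.
Here the groups are axial/equatorial → same face → cis.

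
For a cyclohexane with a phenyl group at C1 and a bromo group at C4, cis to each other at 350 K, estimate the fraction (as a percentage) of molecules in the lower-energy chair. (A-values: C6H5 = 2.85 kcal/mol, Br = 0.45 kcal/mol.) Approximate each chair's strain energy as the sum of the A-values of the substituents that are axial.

C1 and C4 have opposite parity, so for the cis isomer the two substituents are one axial and one equatorial in each chair.
Chair I (phenyl axial, bromo equatorial): E = 2.85 kcal/mol; chair II (phenyl equatorial, bromo axial): E = 0.45 kcal/mol.
ΔG = 2.40 kcal/mol between the two chairs.
K = exp(ΔG/RT) with R = 1.987×10⁻³ kcal mol⁻¹ K⁻¹ and T = 350 K gives K ≈ 31.5.
Fraction in the lower-energy chair = K/(K+1) = 96.9%.

96.9%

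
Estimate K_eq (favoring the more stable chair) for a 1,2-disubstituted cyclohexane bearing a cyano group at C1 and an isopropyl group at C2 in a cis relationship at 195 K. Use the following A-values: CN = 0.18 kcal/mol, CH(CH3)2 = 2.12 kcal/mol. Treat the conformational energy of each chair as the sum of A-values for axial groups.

C1 and C2 have opposite parity, so for the cis isomer the two substituents are one axial and one equatorial in each chair.
Chair I (cyano axial, isopropyl equatorial): E = 0.18 kcal/mol; chair II (cyano equatorial, isopropyl axial): E = 2.12 kcal/mol.
ΔG = 1.94 kcal/mol between the two chairs.
K = exp(ΔG/RT) with R = 1.987×10⁻³ kcal mol⁻¹ K⁻¹ and T = 195 K gives K ≈ 149.

K ≈ 149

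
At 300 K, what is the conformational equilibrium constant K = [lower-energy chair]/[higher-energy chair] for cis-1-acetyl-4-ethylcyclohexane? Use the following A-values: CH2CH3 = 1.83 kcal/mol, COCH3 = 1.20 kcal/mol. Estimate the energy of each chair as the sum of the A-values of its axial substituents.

C1 and C4 have opposite parity, so for the cis isomer the two substituents are one axial and one equatorial in each chair.
Chair I (ethyl axial, acetyl equatorial): E = 1.83 kcal/mol; chair II (ethyl equatorial, acetyl axial): E = 1.20 kcal/mol.
ΔG = 0.63 kcal/mol between the two chairs.
K = exp(ΔG/RT) with R = 1.987×10⁻³ kcal mol⁻¹ K⁻¹ and T = 300 K gives K ≈ 2.88.

K ≈ 2.88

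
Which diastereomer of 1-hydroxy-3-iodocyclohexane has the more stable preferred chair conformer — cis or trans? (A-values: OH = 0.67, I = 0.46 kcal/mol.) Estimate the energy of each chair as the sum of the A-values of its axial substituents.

At 1,3 positions (parity same): cis → (e,e or a,a); trans → (a,e or e,a).
Best chair for cis: E = 0.00 kcal/mol; best chair for trans: E = 0.46 kcal/mol.
The cis isomer is lower by 0.46 kcal/mol.

cis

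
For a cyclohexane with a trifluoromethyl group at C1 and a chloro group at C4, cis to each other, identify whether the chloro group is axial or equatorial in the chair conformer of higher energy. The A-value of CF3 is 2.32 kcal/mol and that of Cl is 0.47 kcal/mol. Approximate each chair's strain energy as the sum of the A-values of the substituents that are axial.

C1 and C4 have opposite parity, so for the cis isomer the two substituents are one axial and one equatorial in each chair.
Chair I (trifluoromethyl axial, chloro equatorial): E = 2.32 kcal/mol.
Chair II (trifluoromethyl equatorial, chloro axial): E = 0.47 kcal/mol.
Chair I is the less stable (higher-energy) conformer, and in that chair the chloro group is equatorial.

equatorial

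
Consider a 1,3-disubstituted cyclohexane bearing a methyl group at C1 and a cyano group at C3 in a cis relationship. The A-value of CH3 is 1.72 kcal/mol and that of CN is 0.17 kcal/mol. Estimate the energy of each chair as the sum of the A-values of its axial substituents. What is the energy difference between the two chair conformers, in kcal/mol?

C1 and C3 have the same parity, so for the cis isomer the two substituents are e,e in one chair and a,a in the other.
Chair I (methyl axial, cyano axial): E = 1.89 kcal/mol.
Chair II (methyl equatorial, cyano equatorial): E = 0.00 kcal/mol.
ΔE = 1.89 − 0.00 = 1.89 kcal/mol; chair II is more stable.

1.89 kcal/mol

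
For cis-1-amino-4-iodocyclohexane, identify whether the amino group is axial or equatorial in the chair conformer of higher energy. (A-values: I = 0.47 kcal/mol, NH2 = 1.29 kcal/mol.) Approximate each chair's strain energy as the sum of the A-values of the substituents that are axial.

axial

C1 and C4 have opposite parity, so for the cis isomer the two substituents are one axial and one equatorial in each chair.
Chair I (iodo axial, amino equatorial): E = 0.47 kcal/mol.
Chair II (iodo equatorial, amino axial): E = 1.29 kcal/mol.
Chair II is the less stable (higher-energy) conformer, and in that chair the amino group is axial.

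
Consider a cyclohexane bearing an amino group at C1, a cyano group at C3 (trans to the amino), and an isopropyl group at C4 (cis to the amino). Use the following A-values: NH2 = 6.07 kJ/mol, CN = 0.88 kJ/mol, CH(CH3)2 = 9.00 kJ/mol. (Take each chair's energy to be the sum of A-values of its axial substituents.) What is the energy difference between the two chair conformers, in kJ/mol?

Chair I (amino axial, cyano equatorial, isopropyl equatorial): E = 6.07 kJ/mol.
Chair II (amino equatorial, cyano axial, isopropyl axial): E = 9.88 kJ/mol.
ΔE = 9.88 − 6.07 = 3.81 kJ/mol; chair I is more stable.

3.81 kJ/mol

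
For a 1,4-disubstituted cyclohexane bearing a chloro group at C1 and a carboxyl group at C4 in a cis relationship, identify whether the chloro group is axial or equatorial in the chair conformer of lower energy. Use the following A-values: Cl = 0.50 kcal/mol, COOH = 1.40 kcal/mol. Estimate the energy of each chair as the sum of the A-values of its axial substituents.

axial

C1 and C4 have opposite parity, so for the cis isomer the two substituents are one axial and one equatorial in each chair.
Chair I (chloro axial, carboxyl equatorial): E = 0.50 kcal/mol.
Chair II (chloro equatorial, carboxyl axial): E = 1.40 kcal/mol.
Chair I is the more stable (lower-energy) conformer, and in that chair the chloro group is axial.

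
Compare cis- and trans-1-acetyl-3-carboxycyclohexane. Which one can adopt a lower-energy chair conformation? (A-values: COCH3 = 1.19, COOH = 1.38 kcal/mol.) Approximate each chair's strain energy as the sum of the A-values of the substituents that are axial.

At 1,3 positions (parity same): cis → (e,e or a,a); trans → (a,e or e,a).
Best chair for cis: E = 0.00 kcal/mol; best chair for trans: E = 1.19 kcal/mol.
The cis isomer is lower by 1.19 kcal/mol.

cis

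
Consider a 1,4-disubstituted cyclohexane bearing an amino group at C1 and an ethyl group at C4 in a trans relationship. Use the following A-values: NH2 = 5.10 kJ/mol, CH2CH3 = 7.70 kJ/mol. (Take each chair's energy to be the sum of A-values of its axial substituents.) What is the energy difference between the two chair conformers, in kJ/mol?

C1 and C4 have opposite parity, so for the trans isomer the two substituents are e,e in one chair and a,a in the other.
Chair I (amino axial, ethyl axial): E = 12.80 kJ/mol.
Chair II (amino equatorial, ethyl equatorial): E = 0.00 kJ/mol.
ΔE = 12.80 − 0.00 = 12.80 kJ/mol; chair II is more stable.

12.80 kJ/mol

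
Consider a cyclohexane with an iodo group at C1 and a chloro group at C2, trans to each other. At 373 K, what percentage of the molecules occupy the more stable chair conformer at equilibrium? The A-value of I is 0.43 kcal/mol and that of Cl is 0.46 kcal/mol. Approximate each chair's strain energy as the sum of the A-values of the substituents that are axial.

C1 and C2 have opposite parity, so for the trans isomer the two substituents are e,e in one chair and a,a in the other.
Chair I (iodo axial, chloro axial): E = 0.89 kcal/mol; chair II (iodo equatorial, chloro equatorial): E = 0.00 kcal/mol.
ΔG = 0.89 kcal/mol between the two chairs.
K = exp(ΔG/RT) with R = 1.987×10⁻³ kcal mol⁻¹ K⁻¹ and T = 373 K gives K ≈ 3.32.
Fraction in the lower-energy chair = K/(K+1) = 76.9%.

76.9%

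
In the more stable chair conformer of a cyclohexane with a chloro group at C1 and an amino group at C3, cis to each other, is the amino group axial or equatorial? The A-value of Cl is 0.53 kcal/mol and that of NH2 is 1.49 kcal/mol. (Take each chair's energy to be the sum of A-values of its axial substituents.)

C1 and C3 have the same parity, so for the cis isomer the two substituents are e,e in one chair and a,a in the other.
Chair I (chloro axial, amino axial): E = 2.02 kcal/mol.
Chair II (chloro equatorial, amino equatorial): E = 0.00 kcal/mol.
Chair II is the more stable (lower-energy) conformer, and in that chair the amino group is equatorial.

equatorial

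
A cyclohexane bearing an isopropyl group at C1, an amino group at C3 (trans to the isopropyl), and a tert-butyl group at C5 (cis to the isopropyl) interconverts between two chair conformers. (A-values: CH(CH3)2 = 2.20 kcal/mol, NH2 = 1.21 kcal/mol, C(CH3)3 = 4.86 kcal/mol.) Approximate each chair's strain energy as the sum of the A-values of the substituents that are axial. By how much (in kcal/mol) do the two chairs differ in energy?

Chair I (isopropyl axial, amino equatorial, tert-butyl axial): E = 7.06 kcal/mol.
Chair II (isopropyl equatorial, amino axial, tert-butyl equatorial): E = 1.21 kcal/mol.
ΔE = 7.06 − 1.21 = 5.85 kcal/mol; chair II is more stable.

5.85 kcal/mol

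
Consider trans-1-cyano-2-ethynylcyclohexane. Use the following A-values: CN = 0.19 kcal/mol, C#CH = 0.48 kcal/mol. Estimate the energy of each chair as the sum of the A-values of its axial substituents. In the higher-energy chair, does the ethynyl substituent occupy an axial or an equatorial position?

C1 and C2 have opposite parity, so for the trans isomer the two substituents are e,e in one chair and a,a in the other.
Chair I (cyano axial, ethynyl axial): E = 0.67 kcal/mol.
Chair II (cyano equatorial, ethynyl equatorial): E = 0.00 kcal/mol.
Chair I is the less stable (higher-energy) conformer, and in that chair the ethynyl group is axial.

axial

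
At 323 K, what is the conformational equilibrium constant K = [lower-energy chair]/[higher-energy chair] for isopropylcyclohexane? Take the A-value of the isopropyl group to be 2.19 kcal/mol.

K ≈ 30.3

One chair has the isopropyl group axial (E = 2.19 kcal/mol) and the other has it equatorial (E = 0).
ΔG = 2.19 kcal/mol between the two chairs.
K = exp(ΔG/RT) with R = 1.987×10⁻³ kcal mol⁻¹ K⁻¹ and T = 323 K gives K ≈ 30.3.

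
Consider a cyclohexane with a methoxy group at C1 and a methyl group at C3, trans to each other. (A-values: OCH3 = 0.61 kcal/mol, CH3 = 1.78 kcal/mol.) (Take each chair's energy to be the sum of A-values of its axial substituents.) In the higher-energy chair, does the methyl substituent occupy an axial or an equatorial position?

axial

C1 and C3 have the same parity, so for the trans isomer the two substituents are one axial and one equatorial in each chair.
Chair I (methoxy axial, methyl equatorial): E = 0.61 kcal/mol.
Chair II (methoxy equatorial, methyl axial): E = 1.78 kcal/mol.
Chair II is the less stable (higher-energy) conformer, and in that chair the methyl group is axial.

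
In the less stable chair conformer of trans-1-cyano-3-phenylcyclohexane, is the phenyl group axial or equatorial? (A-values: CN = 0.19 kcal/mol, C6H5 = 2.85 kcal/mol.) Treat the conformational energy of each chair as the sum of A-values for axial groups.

axial

C1 and C3 have the same parity, so for the trans isomer the two substituents are one axial and one equatorial in each chair.
Chair I (cyano axial, phenyl equatorial): E = 0.19 kcal/mol.
Chair II (cyano equatorial, phenyl axial): E = 2.85 kcal/mol.
Chair II is the less stable (higher-energy) conformer, and in that chair the phenyl group is axial.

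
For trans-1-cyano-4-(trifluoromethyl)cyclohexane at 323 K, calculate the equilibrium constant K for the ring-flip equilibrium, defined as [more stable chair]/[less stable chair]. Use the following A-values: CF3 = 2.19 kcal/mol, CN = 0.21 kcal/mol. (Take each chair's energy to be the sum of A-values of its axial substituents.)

C1 and C4 have opposite parity, so for the trans isomer the two substituents are e,e in one chair and a,a in the other.
Chair I (trifluoromethyl axial, cyano axial): E = 2.40 kcal/mol; chair II (trifluoromethyl equatorial, cyano equatorial): E = 0.00 kcal/mol.
ΔG = 2.40 kcal/mol between the two chairs.
K = exp(ΔG/RT) with R = 1.987×10⁻³ kcal mol⁻¹ K⁻¹ and T = 323 K gives K ≈ 42.1.

K ≈ 42.1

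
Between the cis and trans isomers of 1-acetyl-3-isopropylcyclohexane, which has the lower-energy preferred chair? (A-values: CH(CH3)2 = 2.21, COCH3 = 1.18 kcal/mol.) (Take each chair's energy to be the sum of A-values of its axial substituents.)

cis

At 1,3 positions (parity same): cis → (e,e or a,a); trans → (a,e or e,a).
Best chair for cis: E = 0.00 kcal/mol; best chair for trans: E = 1.18 kcal/mol.
The cis isomer is lower by 1.18 kcal/mol.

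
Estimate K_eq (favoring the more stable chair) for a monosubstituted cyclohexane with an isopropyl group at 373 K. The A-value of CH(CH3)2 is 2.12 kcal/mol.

One chair has the isopropyl group axial (E = 2.12 kcal/mol) and the other has it equatorial (E = 0).
ΔG = 2.12 kcal/mol between the two chairs.
K = exp(ΔG/RT) with R = 1.987×10⁻³ kcal mol⁻¹ K⁻¹ and T = 373 K gives K ≈ 17.5.

K ≈ 17.5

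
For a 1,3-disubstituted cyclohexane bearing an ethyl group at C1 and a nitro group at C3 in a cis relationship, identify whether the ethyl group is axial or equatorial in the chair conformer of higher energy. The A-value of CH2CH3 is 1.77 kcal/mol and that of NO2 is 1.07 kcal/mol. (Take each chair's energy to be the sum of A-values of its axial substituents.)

axial

C1 and C3 have the same parity, so for the cis isomer the two substituents are e,e in one chair and a,a in the other.
Chair I (ethyl axial, nitro axial): E = 2.84 kcal/mol.
Chair II (ethyl equatorial, nitro equatorial): E = 0.00 kcal/mol.
Chair I is the less stable (higher-energy) conformer, and in that chair the ethyl group is axial.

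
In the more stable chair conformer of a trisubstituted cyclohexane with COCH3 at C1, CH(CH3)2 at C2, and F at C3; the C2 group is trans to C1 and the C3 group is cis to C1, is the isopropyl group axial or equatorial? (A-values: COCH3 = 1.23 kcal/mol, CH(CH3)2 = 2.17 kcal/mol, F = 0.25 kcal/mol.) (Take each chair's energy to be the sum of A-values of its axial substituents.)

Chair I (acetyl axial, isopropyl axial, fluoro axial): E = 3.65 kcal/mol.
Chair II (acetyl equatorial, isopropyl equatorial, fluoro equatorial): E = 0.00 kcal/mol.
Chair II is the more stable (lower-energy) conformer, and in that chair the isopropyl group is equatorial.

equatorial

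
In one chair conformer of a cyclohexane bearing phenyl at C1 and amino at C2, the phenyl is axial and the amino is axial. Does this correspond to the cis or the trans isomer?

C1 and C2 have opposite parity, so their axial bonds point in opposite directions.
With opposite-parity carbons, two substituents on the same face are one axial and one equatorial; opposite faces give both axial or both equatorial.
Here the groups are axial/axial → opposite face → trans.

trans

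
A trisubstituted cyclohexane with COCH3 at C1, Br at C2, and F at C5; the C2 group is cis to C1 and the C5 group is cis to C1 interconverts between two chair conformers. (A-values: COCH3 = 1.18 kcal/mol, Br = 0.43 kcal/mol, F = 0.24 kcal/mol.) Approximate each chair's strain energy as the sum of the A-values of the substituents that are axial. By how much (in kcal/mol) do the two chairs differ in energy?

0.99 kcal/mol

Chair I (acetyl axial, bromo equatorial, fluoro axial): E = 1.42 kcal/mol.
Chair II (acetyl equatorial, bromo axial, fluoro equatorial): E = 0.43 kcal/mol.
ΔE = 1.42 − 0.43 = 0.99 kcal/mol; chair II is more stable.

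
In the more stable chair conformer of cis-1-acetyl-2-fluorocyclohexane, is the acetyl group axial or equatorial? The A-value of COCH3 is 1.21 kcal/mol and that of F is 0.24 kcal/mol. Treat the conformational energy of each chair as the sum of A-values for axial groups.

C1 and C2 have opposite parity, so for the cis isomer the two substituents are one axial and one equatorial in each chair.
Chair I (acetyl axial, fluoro equatorial): E = 1.21 kcal/mol.
Chair II (acetyl equatorial, fluoro axial): E = 0.24 kcal/mol.
Chair II is the more stable (lower-energy) conformer, and in that chair the acetyl group is equatorial.

equatorial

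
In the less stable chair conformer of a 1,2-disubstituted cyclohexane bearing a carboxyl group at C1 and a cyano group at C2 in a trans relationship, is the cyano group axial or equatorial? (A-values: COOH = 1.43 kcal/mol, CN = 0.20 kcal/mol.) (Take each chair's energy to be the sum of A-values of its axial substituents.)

C1 and C2 have opposite parity, so for the trans isomer the two substituents are e,e in one chair and a,a in the other.
Chair I (carboxyl axial, cyano axial): E = 1.63 kcal/mol.
Chair II (carboxyl equatorial, cyano equatorial): E = 0.00 kcal/mol.
Chair I is the less stable (higher-energy) conformer, and in that chair the cyano group is axial.

axial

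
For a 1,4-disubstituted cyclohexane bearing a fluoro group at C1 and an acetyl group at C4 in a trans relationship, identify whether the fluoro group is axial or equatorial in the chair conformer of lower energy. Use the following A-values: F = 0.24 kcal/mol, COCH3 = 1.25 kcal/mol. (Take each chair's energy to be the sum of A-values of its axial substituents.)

C1 and C4 have opposite parity, so for the trans isomer the two substituents are e,e in one chair and a,a in the other.
Chair I (fluoro axial, acetyl axial): E = 1.49 kcal/mol.
Chair II (fluoro equatorial, acetyl equatorial): E = 0.00 kcal/mol.
Chair II is the more stable (lower-energy) conformer, and in that chair the fluoro group is equatorial.

equatorial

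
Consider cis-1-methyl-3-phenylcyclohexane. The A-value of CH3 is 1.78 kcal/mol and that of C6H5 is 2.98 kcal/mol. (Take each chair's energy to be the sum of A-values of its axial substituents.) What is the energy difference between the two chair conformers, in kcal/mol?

C1 and C3 have the same parity, so for the cis isomer the two substituents are e,e in one chair and a,a in the other.
Chair I (methyl axial, phenyl axial): E = 4.76 kcal/mol.
Chair II (methyl equatorial, phenyl equatorial): E = 0.00 kcal/mol.
ΔE = 4.76 − 0.00 = 4.76 kcal/mol; chair II is more stable.

4.76 kcal/mol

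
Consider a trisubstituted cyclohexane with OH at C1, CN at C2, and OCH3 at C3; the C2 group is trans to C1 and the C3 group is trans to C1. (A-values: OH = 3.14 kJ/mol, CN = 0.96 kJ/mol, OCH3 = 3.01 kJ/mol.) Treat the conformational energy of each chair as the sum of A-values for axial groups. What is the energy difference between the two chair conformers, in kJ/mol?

1.09 kJ/mol

Chair I (hydroxyl axial, cyano axial, methoxy equatorial): E = 4.10 kJ/mol.
Chair II (hydroxyl equatorial, cyano equatorial, methoxy axial): E = 3.01 kJ/mol.
ΔE = 4.10 − 3.01 = 1.09 kJ/mol; chair II is more stable.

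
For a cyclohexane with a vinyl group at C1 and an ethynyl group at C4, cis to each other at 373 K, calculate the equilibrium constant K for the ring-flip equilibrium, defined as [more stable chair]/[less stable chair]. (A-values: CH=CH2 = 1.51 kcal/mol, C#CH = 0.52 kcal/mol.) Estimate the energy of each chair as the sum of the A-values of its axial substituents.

C1 and C4 have opposite parity, so for the cis isomer the two substituents are one axial and one equatorial in each chair.
Chair I (vinyl axial, ethynyl equatorial): E = 1.51 kcal/mol; chair II (vinyl equatorial, ethynyl axial): E = 0.52 kcal/mol.
ΔG = 0.99 kcal/mol between the two chairs.
K = exp(ΔG/RT) with R = 1.987×10⁻³ kcal mol⁻¹ K⁻¹ and T = 373 K gives K ≈ 3.8.

K ≈ 3.80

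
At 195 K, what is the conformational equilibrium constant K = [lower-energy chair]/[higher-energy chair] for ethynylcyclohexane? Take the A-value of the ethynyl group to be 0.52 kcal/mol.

One chair has the ethynyl group axial (E = 0.52 kcal/mol) and the other has it equatorial (E = 0).
ΔG = 0.52 kcal/mol between the two chairs.
K = exp(ΔG/RT) with R = 1.987×10⁻³ kcal mol⁻¹ K⁻¹ and T = 195 K gives K ≈ 3.83.

K ≈ 3.83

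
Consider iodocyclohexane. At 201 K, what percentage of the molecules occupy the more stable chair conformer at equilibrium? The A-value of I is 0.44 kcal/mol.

One chair has the iodo group axial (E = 0.44 kcal/mol) and the other has it equatorial (E = 0).
ΔG = 0.44 kcal/mol between the two chairs.
K = exp(ΔG/RT) with R = 1.987×10⁻³ kcal mol⁻¹ K⁻¹ and T = 201 K gives K ≈ 3.01.
Fraction in the lower-energy chair = K/(K+1) = 75.1%.

75.1%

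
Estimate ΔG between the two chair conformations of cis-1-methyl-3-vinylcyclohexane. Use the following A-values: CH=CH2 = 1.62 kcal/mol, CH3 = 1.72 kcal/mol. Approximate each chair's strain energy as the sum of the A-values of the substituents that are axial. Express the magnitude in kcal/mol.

C1 and C3 have the same parity, so for the cis isomer the two substituents are e,e in one chair and a,a in the other.
Chair I (vinyl axial, methyl axial): E = 3.34 kcal/mol.
Chair II (vinyl equatorial, methyl equatorial): E = 0.00 kcal/mol.
ΔE = 3.34 − 0.00 = 3.34 kcal/mol; chair II is more stable.

3.34 kcal/mol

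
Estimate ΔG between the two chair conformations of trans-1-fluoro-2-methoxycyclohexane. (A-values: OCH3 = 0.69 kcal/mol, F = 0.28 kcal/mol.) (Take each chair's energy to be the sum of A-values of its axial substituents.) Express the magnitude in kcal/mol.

C1 and C2 have opposite parity, so for the trans isomer the two substituents are e,e in one chair and a,a in the other.
Chair I (methoxy axial, fluoro axial): E = 0.97 kcal/mol.
Chair II (methoxy equatorial, fluoro equatorial): E = 0.00 kcal/mol.
ΔE = 0.97 − 0.00 = 0.97 kcal/mol; chair II is more stable.

0.97 kcal/mol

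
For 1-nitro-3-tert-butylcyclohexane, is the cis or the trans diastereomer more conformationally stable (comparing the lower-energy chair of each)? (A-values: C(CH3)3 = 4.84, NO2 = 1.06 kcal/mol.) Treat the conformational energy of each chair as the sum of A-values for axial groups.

cis

At 1,3 positions (parity same): cis → (e,e or a,a); trans → (a,e or e,a).
Best chair for cis: E = 0.00 kcal/mol; best chair for trans: E = 1.06 kcal/mol.
The cis isomer is lower by 1.06 kcal/mol.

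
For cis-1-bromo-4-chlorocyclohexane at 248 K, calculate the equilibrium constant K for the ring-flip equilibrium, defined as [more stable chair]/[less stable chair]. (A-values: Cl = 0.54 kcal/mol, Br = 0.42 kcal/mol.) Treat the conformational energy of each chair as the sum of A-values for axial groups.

K ≈ 1.28

C1 and C4 have opposite parity, so for the cis isomer the two substituents are one axial and one equatorial in each chair.
Chair I (chloro axial, bromo equatorial): E = 0.54 kcal/mol; chair II (chloro equatorial, bromo axial): E = 0.42 kcal/mol.
ΔG = 0.12 kcal/mol between the two chairs.
K = exp(ΔG/RT) with R = 1.987×10⁻³ kcal mol⁻¹ K⁻¹ and T = 248 K gives K ≈ 1.28.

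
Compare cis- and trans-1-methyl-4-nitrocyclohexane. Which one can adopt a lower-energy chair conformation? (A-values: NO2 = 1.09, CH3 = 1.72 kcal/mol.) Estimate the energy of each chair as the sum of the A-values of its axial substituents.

At 1,4 positions (parity opposite): cis → (a,e or e,a); trans → (e,e or a,a).
Best chair for cis: E = 1.09 kcal/mol; best chair for trans: E = 0.00 kcal/mol.
The trans isomer is lower by 1.09 kcal/mol.

trans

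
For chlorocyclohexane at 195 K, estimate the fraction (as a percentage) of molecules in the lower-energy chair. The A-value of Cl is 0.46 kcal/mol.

76.6%

One chair has the chloro group axial (E = 0.46 kcal/mol) and the other has it equatorial (E = 0).
ΔG = 0.46 kcal/mol between the two chairs.
K = exp(ΔG/RT) with R = 1.987×10⁻³ kcal mol⁻¹ K⁻¹ and T = 195 K gives K ≈ 3.28.
Fraction in the lower-energy chair = K/(K+1) = 76.6%.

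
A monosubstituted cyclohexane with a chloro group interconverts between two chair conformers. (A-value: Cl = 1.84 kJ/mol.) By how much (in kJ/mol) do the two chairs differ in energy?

A monosubstituted cyclohexane has one chair with the chloro group axial (E = A = 1.84 kJ/mol) and one with it equatorial (E = 0).
ΔE = 1.84 − 0 = 1.84 kJ/mol.

1.84 kJ/mol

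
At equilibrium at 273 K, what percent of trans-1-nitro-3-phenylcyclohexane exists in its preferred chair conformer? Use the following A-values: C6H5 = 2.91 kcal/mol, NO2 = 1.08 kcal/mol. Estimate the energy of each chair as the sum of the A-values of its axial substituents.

96.7%

C1 and C3 have the same parity, so for the trans isomer the two substituents are one axial and one equatorial in each chair.
Chair I (phenyl axial, nitro equatorial): E = 2.91 kcal/mol; chair II (phenyl equatorial, nitro axial): E = 1.08 kcal/mol.
ΔG = 1.83 kcal/mol between the two chairs.
K = exp(ΔG/RT) with R = 1.987×10⁻³ kcal mol⁻¹ K⁻¹ and T = 273 K gives K ≈ 29.2.
Fraction in the lower-energy chair = K/(K+1) = 96.7%.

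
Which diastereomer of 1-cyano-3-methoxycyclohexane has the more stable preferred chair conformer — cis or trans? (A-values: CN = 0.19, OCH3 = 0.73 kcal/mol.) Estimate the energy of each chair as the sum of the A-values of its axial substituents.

At 1,3 positions (parity same): cis → (e,e or a,a); trans → (a,e or e,a).
Best chair for cis: E = 0.00 kcal/mol; best chair for trans: E = 0.19 kcal/mol.
The cis isomer is lower by 0.19 kcal/mol.

cis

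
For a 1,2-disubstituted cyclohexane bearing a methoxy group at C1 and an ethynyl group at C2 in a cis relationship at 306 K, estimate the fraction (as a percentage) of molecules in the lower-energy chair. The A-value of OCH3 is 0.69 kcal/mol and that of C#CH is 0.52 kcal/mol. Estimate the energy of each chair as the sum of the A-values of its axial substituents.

56.9%

C1 and C2 have opposite parity, so for the cis isomer the two substituents are one axial and one equatorial in each chair.
Chair I (methoxy axial, ethynyl equatorial): E = 0.69 kcal/mol; chair II (methoxy equatorial, ethynyl axial): E = 0.52 kcal/mol.
ΔG = 0.17 kcal/mol between the two chairs.
K = exp(ΔG/RT) with R = 1.987×10⁻³ kcal mol⁻¹ K⁻¹ and T = 306 K gives K ≈ 1.32.
Fraction in the lower-energy chair = K/(K+1) = 56.9%.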